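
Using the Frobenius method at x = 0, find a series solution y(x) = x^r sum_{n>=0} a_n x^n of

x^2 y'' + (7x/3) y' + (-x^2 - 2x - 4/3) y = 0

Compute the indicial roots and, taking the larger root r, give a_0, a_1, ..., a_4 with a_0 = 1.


Write in Frobenius form y'' + (p(x)/x) y' + (q(x)/x^2) y = 0:
  p(x) = 7/3,  q(x) = -x^2 - 2x - 4/3.
Indicial equation: r(r-1) + (7/3) r + (-4/3) = 0 -> roots r_1 = 2/3, r_2 = -2.
Take r = r_1 = 2/3. Let y(x) = x^r sum_{n>=0} a_n x^n with a_0 = 1.
Substitute y = x^r sum a_n x^n and match x^{r+n}. The recurrence is
  D(n) a_n - 2 a_{n-1} - 1 a_{n-2} = 0,  where D(n) = (r+n)(r+n-1) + (7/3)(r+n) + (-4/3).
  a_n = [2 a_{n-1} + 1 a_{n-2}] / D(n).
Since the indicial polynomial factors as (r - r_1)(r - r_2), D(n) = (r_1 + n - r_1)(r_1 + n - r_2) = n(n + 8/3).
Evaluating step by step (a_0 = 1):
  n = 1: D(1) = 1(1 + 8/3) = 11/3; numerator = 2(1) = 2; a_1 = (2)/(11/3) = 6/11
  n = 2: D(2) = 2(2 + 8/3) = 28/3; numerator = 2(6/11) + 1(1) = 23/11; a_2 = (23/11)/(28/3) = 69/308
  n = 3: D(3) = 3(3 + 8/3) = 17; numerator = 2(69/308) + 1(6/11) = 153/154; a_3 = (153/154)/(17) = 9/154
  n = 4: D(4) = 4(4 + 8/3) = 80/3; numerator = 2(9/154) + 1(69/308) = 15/44; a_4 = (15/44)/(80/3) = 9/704

r = 2/3; a_0 = 1; a_1 = 6/11; a_2 = 69/308; a_3 = 9/154; a_4 = 9/704


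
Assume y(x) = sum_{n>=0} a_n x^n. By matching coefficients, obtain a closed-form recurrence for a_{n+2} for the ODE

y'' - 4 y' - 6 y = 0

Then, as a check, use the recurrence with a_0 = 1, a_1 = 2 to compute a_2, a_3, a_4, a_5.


Substitute y = sum_n a_n x^n.
y''(x) has coefficient (n+2)(n+1) a_{n+2} at x^n;
-4 y'(x) has coefficient -4 (n+1) a_{n+1} at x^n;
-6 y(x) has coefficient -6 a_n at x^n.
Matching x^n: (n+2)(n+1) a_{n+2} - 4 (n+1) a_{n+1} - 6 a_n = 0.
Thus a_{n+2} = [4 (n+1) a_{n+1} + 6 a_n] / ((n+1)(n+2)).

Check with a_0 = 1, a_1 = 2 (apply the recurrence for n = 0, 1, 2, 3): a_0 = 1, a_1 = 2, a_2 = 7, a_3 = 34/3, a_4 = 89/6, a_5 = 229/15.

a_(n+2) = [4 (n+1) a_(n+1) + 6 a_n] / ((n+1)(n+2)); check: a_0 = 1, a_1 = 2, a_2 = 7, a_3 = 34/3, a_4 = 89/6, a_5 = 229/15


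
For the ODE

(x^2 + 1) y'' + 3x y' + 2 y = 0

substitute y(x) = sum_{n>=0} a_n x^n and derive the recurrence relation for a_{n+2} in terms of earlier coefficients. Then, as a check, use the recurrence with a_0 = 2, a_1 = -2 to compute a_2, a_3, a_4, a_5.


Substitute y = sum_n a_n x^n.
(1 + 1 x^2) y'' contributes (n+2)(n+1) a_{n+2} + n(n-1) a_n at x^n.
3 x y'(x) contributes 3 n a_n at x^n.
2 y(x) contributes 2 a_n at x^n.
Matching x^n: (n+2)(n+1) a_{n+2} + (n(n-1) + 3 n + 2) a_n = 0.
Thus a_{n+2} = (-n(n-1) - 3 n - 2) / ((n+1)(n+2)) * a_n.

Check with a_0 = 2, a_1 = -2 (apply the recurrence for n = 0, 1, 2, 3): a_0 = 2, a_1 = -2, a_2 = -2, a_3 = 5/3, a_4 = 5/3, a_5 = -17/12.

a_(n+2) = (-n(n-1) - 3 n - 2) / ((n+1)(n+2)) * a_n; check: a_0 = 2, a_1 = -2, a_2 = -2, a_3 = 5/3, a_4 = 5/3, a_5 = -17/12


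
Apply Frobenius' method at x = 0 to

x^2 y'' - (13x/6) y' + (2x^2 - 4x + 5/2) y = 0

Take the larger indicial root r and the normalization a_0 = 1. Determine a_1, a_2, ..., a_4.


Write in Frobenius form y'' + (p(x)/x) y' + (q(x)/x^2) y = 0:
  p(x) = -13/6,  q(x) = 2x^2 - 4x + 5/2.
Indicial equation: r(r-1) + (-13/6) r + (5/2) = 0 -> roots r_1 = 5/3, r_2 = 3/2.
Take r = r_1 = 5/3. Let y(x) = x^r sum_{n>=0} a_n x^n with a_0 = 1.
Substitute y = x^r sum a_n x^n and match x^{r+n}. The recurrence is
  D(n) a_n - 4 a_{n-1} + 2 a_{n-2} = 0,  where D(n) = (r+n)(r+n-1) + (-13/6)(r+n) + (5/2).
  a_n = [4 a_{n-1} - 2 a_{n-2}] / D(n).
Since the indicial polynomial factors as (r - r_1)(r - r_2), D(n) = (r_1 + n - r_1)(r_1 + n - r_2) = n(n + 1/6).
Evaluating step by step (a_0 = 1):
  n = 1: D(1) = 1(1 + 1/6) = 7/6; numerator = 4(1) = 4; a_1 = (4)/(7/6) = 24/7
  n = 2: D(2) = 2(2 + 1/6) = 13/3; numerator = 4(24/7) - 2(1) = 82/7; a_2 = (82/7)/(13/3) = 246/91
  n = 3: D(3) = 3(3 + 1/6) = 19/2; numerator = 4(246/91) - 2(24/7) = 360/91; a_3 = (360/91)/(19/2) = 720/1729
  n = 4: D(4) = 4(4 + 1/6) = 50/3; numerator = 4(720/1729) - 2(246/91) = -924/247; a_4 = (-924/247)/(50/3) = -1386/6175

r = 5/3; a_0 = 1; a_1 = 24/7; a_2 = 246/91; a_3 = 720/1729; a_4 = -1386/6175


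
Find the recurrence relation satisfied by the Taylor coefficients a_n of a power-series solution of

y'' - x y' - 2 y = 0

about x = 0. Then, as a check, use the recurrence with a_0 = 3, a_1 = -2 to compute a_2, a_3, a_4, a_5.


Substitute y = sum_n a_n x^n.
y''(x) has coefficient (n+2)(n+1) a_{n+2} at x^n;
-x y'(x) has coefficient -n a_n at x^n (shift);
-2 y(x) has coefficient -2 a_n at x^n.
Matching x^n: (n+2)(n+1) a_{n+2} + (-n - 2) a_n = 0.
Thus a_{n+2} = (n + 2) / ((n+1)(n+2)) * a_n.

Check with a_0 = 3, a_1 = -2 (apply the recurrence for n = 0, 1, 2, 3): a_0 = 3, a_1 = -2, a_2 = 3, a_3 = -1, a_4 = 1, a_5 = -1/4.

a_(n+2) = (n + 2) / ((n+1)(n+2)) * a_n; check: a_0 = 3, a_1 = -2, a_2 = 3, a_3 = -1, a_4 = 1, a_5 = -1/4


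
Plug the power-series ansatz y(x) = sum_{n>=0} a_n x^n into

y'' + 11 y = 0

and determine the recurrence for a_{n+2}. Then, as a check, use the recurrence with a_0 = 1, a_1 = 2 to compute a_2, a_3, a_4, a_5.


Substitute y = sum_n a_n x^n into y'' + (const) y = 0.
y''(x) = sum_{n>=0} (n+2)(n+1) a_{n+2} x^n.
The ODE becomes sum_n [(n+2)(n+1) a_{n+2} + 11 a_n] x^n = 0.
Setting each coefficient to zero gives the recurrence:
  (n+2)(n+1) a_{n+2} + 11 a_n = 0,
  a_{n+2} = -11 / ((n+1)(n+2)) a_n.

Check with a_0 = 1, a_1 = 2 (apply the recurrence for n = 0, 1, 2, 3): a_0 = 1, a_1 = 2, a_2 = -11/2, a_3 = -11/3, a_4 = 121/24, a_5 = 121/60.

a_{n+2} = -11/((n+1)(n+2)) * a_n; check: a_0 = 1, a_1 = 2, a_2 = -11/2, a_3 = -11/3, a_4 = 121/24, a_5 = 121/60


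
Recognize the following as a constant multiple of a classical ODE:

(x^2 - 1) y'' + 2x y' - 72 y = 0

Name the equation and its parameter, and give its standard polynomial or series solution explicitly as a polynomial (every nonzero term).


All three coefficients share the factor -1; dividing through by -1 gives  (1 - x^2) y'' - 2x y' + 72 y = 0.
This matches the Legendre equation (1 - x^2) y'' - 2x y' + n(n+1) y = 0 (note the -2x y' term) with n(n+1) = 72, so n = 8; the polynomial solution is P_8(x).
With y = sum_k a_k x^k, matching x^k gives (k+2)(k+1) a_{k+2} = [k(k+1) - n(n+1)] a_k = (k - 8)(k + 9) a_k. The right side vanishes at k = 8, so the series with the parity of 8 terminates at degree 8.
Standard normalization (P_n(1) = 1): leading coefficient (2n)!/(2^n (n!)^2) = 20922789888000/(256*1625702400) = 6435/128, so a_8 = 6435/128. Work downward with a_k = (k+1)(k+2) a_{k+2} / ((k - 8)(k + 9)):
  a_6 = (7)(8)(6435/128) / ((6 - 8)(6 + 9)) = (45045/16)/(-30) = -3003/32
  a_4 = (5)(6)(-3003/32) / ((4 - 8)(4 + 9)) = (-45045/16)/(-52) = 3465/64
  a_2 = (3)(4)(3465/64) / ((2 - 8)(2 + 9)) = (10395/16)/(-66) = -315/32
  a_0 = (1)(2)(-315/32) / ((0 - 8)(0 + 9)) = (-315/16)/(-72) = 35/128
Hence P_8(x) = 6435 x^8/128 - 3003 x^6/32 + 3465 x^4/64 - 315 x^2/32 + 35/128.

P_8(x); series = 6435 x^8/128 - 3003 x^6/32 + 3465 x^4/64 - 315 x^2/32 + 35/128


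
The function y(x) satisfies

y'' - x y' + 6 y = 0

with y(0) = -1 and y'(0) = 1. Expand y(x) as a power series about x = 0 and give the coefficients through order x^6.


Ansatz: y(x) = sum_{n>=0} a_n x^n, so y'(x) = sum_{n>=1} n a_n x^(n-1) and y''(x) = sum_{n>=2} n(n-1) a_n x^(n-2).
Substitute into P(x) y'' + Q(x) y' + R(x) y = 0 with P(x) = 1, Q(x) = -x, R(x) = 6, and match powers of x.
Initial conditions: a_0 = -1, a_1 = 1.
Setting the coefficient of each power of x to zero and solving order by order (substituting the coefficients already found):
  x^0: 2 a_2 + 6 a_0 = 0  ->  2 a_2 = -6 a_0 = 6  ->  a_2 = 3
  x^1: 6 a_3 + 5 a_1 = 0  ->  6 a_3 = -5 a_1 = -5  ->  a_3 = -5/6
  x^2: 12 a_4 + 4 a_2 = 0  ->  12 a_4 = -4 a_2 = -12  ->  a_4 = -1
  x^3: 20 a_5 + 3 a_3 = 0  ->  20 a_5 = -3 a_3 = 5/2  ->  a_5 = 1/8
  x^4: 30 a_6 + 2 a_4 = 0  ->  30 a_6 = -2 a_4 = 2  ->  a_6 = 1/15
Truncated series: y(x) = -1 + x + 3 x^2 - (5/6) x^3 - x^4 + (1/8) x^5 + (1/15) x^6 + O(x^7).

a_0 = -1; a_1 = 1; a_2 = 3; a_3 = -5/6; a_4 = -1; a_5 = 1/8; a_6 = 1/15


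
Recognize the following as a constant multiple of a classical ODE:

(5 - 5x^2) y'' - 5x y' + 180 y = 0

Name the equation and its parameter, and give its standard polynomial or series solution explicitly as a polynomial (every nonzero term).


All three coefficients share the factor 5; dividing through by 5 gives  (1 - x^2) y'' - x y' + 36 y = 0.
This matches the Chebyshev equation (1 - x^2) y'' - x y' + n^2 y = 0 (note the -x y' term, not -2x y') with n^2 = 36, so n = 6; the polynomial solution is T_6(x).
With y = sum_k a_k x^k, matching x^k gives (k+2)(k+1) a_{k+2} = (k^2 - n^2) a_k = (k - 6)(k + 6) a_k. The right side vanishes at k = 6, so the series with the parity of 6 terminates at degree 6.
Standard normalization: leading coefficient of T_n is 2^(n-1), so a_6 = 2^5 = 32. Work downward with a_k = (k+1)(k+2) a_{k+2} / ((k - 6)(k + 6)):
  a_4 = (5)(6)(32) / ((4 - 6)(4 + 6)) = 960/(-20) = -48
  a_2 = (3)(4)(-48) / ((2 - 6)(2 + 6)) = -576/(-32) = 18
  a_0 = (1)(2)(18) / ((0 - 6)(0 + 6)) = 36/(-36) = -1
Hence T_6(x) = 32 x^6 - 48 x^4 + 18 x^2 - 1.

T_6(x); series = 32 x^6 - 48 x^4 + 18 x^2 - 1


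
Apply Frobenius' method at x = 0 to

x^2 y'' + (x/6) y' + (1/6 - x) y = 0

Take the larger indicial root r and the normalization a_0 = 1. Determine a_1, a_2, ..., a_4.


Write in Frobenius form y'' + (p(x)/x) y' + (q(x)/x^2) y = 0:
  p(x) = 1/6,  q(x) = 1/6 - x.
Indicial equation: r(r-1) + (1/6) r + (1/6) = 0 -> roots r_1 = 1/2, r_2 = 1/3.
Take r = r_1 = 1/2. Let y(x) = x^r sum_{n>=0} a_n x^n with a_0 = 1.
Substitute y = x^r sum a_n x^n and match x^{r+n}. The recurrence is
  D(n) a_n - 1 a_{n-1} = 0,  where D(n) = (r+n)(r+n-1) + (1/6)(r+n) + (1/6).
  a_n = 1 / D(n) * a_{n-1}.
Since the indicial polynomial factors as (r - r_1)(r - r_2), D(n) = (r_1 + n - r_1)(r_1 + n - r_2) = n(n + 1/6).
Evaluating step by step (a_0 = 1):
  n = 1: D(1) = 1(1 + 1/6) = 7/6; numerator = 1(1) = 1; a_1 = (1)/(7/6) = 6/7
  n = 2: D(2) = 2(2 + 1/6) = 13/3; numerator = 1(6/7) = 6/7; a_2 = (6/7)/(13/3) = 18/91
  n = 3: D(3) = 3(3 + 1/6) = 19/2; numerator = 1(18/91) = 18/91; a_3 = (18/91)/(19/2) = 36/1729
  n = 4: D(4) = 4(4 + 1/6) = 50/3; numerator = 1(36/1729) = 36/1729; a_4 = (36/1729)/(50/3) = 54/43225

r = 1/2; a_0 = 1; a_1 = 6/7; a_2 = 18/91; a_3 = 36/1729; a_4 = 54/43225


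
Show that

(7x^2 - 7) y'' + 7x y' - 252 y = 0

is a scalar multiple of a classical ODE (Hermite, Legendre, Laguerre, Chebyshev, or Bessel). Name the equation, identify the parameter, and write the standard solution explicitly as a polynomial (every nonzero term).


All three coefficients share the factor -7; dividing through by -7 gives  (1 - x^2) y'' - x y' + 36 y = 0.
This matches the Chebyshev equation (1 - x^2) y'' - x y' + n^2 y = 0 (note the -x y' term, not -2x y') with n^2 = 36, so n = 6; the polynomial solution is T_6(x).
With y = sum_k a_k x^k, matching x^k gives (k+2)(k+1) a_{k+2} = (k^2 - n^2) a_k = (k - 6)(k + 6) a_k. The right side vanishes at k = 6, so the series with the parity of 6 terminates at degree 6.
Standard normalization: leading coefficient of T_n is 2^(n-1), so a_6 = 2^5 = 32. Work downward with a_k = (k+1)(k+2) a_{k+2} / ((k - 6)(k + 6)):
  a_4 = (5)(6)(32) / ((4 - 6)(4 + 6)) = 960/(-20) = -48
  a_2 = (3)(4)(-48) / ((2 - 6)(2 + 6)) = -576/(-32) = 18
  a_0 = (1)(2)(18) / ((0 - 6)(0 + 6)) = 36/(-36) = -1
Hence T_6(x) = 32 x^6 - 48 x^4 + 18 x^2 - 1.

T_6(x); series = 32 x^6 - 48 x^4 + 18 x^2 - 1


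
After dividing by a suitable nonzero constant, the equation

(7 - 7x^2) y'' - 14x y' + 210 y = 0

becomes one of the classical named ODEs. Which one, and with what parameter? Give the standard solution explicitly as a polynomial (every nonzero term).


All three coefficients share the factor 7; dividing through by 7 gives  (1 - x^2) y'' - 2x y' + 30 y = 0.
This matches the Legendre equation (1 - x^2) y'' - 2x y' + n(n+1) y = 0 (note the -2x y' term) with n(n+1) = 30, so n = 5; the polynomial solution is P_5(x).
With y = sum_k a_k x^k, matching x^k gives (k+2)(k+1) a_{k+2} = [k(k+1) - n(n+1)] a_k = (k - 5)(k + 6) a_k. The right side vanishes at k = 5, so the series with the parity of 5 terminates at degree 5.
Standard normalization (P_n(1) = 1): leading coefficient (2n)!/(2^n (n!)^2) = 3628800/(32*14400) = 63/8, so a_5 = 63/8. Work downward with a_k = (k+1)(k+2) a_{k+2} / ((k - 5)(k + 6)):
  a_3 = (4)(5)(63/8) / ((3 - 5)(3 + 6)) = (315/2)/(-18) = -35/4
  a_1 = (2)(3)(-35/4) / ((1 - 5)(1 + 6)) = (-105/2)/(-28) = 15/8
Hence P_5(x) = 63 x^5/8 - 35 x^3/4 + 15 x/8.

P_5(x); series = 63 x^5/8 - 35 x^3/4 + 15 x/8


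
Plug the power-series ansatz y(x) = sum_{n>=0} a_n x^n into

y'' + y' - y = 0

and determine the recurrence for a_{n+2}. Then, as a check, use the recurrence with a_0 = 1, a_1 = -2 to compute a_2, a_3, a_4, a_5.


Substitute y = sum_n a_n x^n.
y''(x) has coefficient (n+2)(n+1) a_{n+2} at x^n;
y'(x) has coefficient (n+1) a_{n+1} at x^n;
-y(x) has coefficient -1 a_n at x^n.
Matching x^n: (n+2)(n+1) a_{n+2} + (n+1) a_{n+1} - 1 a_n = 0.
Thus a_{n+2} = [-(n+1) a_{n+1} + 1 a_n] / ((n+1)(n+2)).

Check with a_0 = 1, a_1 = -2 (apply the recurrence for n = 0, 1, 2, 3): a_0 = 1, a_1 = -2, a_2 = 3/2, a_3 = -5/6, a_4 = 1/3, a_5 = -13/120.

a_(n+2) = [-(n+1) a_(n+1) + 1 a_n] / ((n+1)(n+2)); check: a_0 = 1, a_1 = -2, a_2 = 3/2, a_3 = -5/6, a_4 = 1/3, a_5 = -13/120


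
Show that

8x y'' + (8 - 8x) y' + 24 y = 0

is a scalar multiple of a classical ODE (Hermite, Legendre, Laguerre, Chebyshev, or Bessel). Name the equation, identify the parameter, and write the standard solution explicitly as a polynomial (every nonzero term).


All three coefficients share the factor 8; dividing through by 8 gives  x y'' + (1 - x) y' + 3 y = 0.
This matches the Laguerre equation x y'' + (1 - x) y' + n y = 0 with n = 3; the polynomial solution is L_3(x).
With y = sum_k a_k x^k, matching x^k gives (k+1)k a_{k+1} + (k+1) a_{k+1} - k a_k + n a_k = 0, i.e. (k+1)^2 a_{k+1} = (k - n) a_k = (k - 3) a_k. The right side vanishes at k = 3, so the series terminates at degree 3.
Standard normalization L_n(0) = 1 gives a_0 = 1. Work upward with a_{k+1} = (k - 3) a_k / (k+1)^2:
  a_1 = (0 - 3)(1) / 1^2 = -3/1 = -3
  a_2 = (1 - 3)(-3) / 2^2 = 6/4 = 3/2
  a_3 = (2 - 3)(3/2) / 3^2 = (-3/2)/9 = -1/6
Hence L_3(x) = -x^3/6 + 3 x^2/2 - 3 x + 1.

L_3(x); series = -x^3/6 + 3 x^2/2 - 3 x + 1


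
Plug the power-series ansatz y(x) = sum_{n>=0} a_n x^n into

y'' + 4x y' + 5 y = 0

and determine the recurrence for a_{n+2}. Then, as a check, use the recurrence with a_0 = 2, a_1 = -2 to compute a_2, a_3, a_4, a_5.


Substitute y = sum_n a_n x^n.
y''(x) has coefficient (n+2)(n+1) a_{n+2} at x^n;
4 x y'(x) has coefficient 4 n a_n at x^n (shift);
5 y(x) has coefficient 5 a_n at x^n.
Matching x^n: (n+2)(n+1) a_{n+2} + (4n + 5) a_n = 0.
Thus a_{n+2} = (-4n - 5) / ((n+1)(n+2)) * a_n.

Check with a_0 = 2, a_1 = -2 (apply the recurrence for n = 0, 1, 2, 3): a_0 = 2, a_1 = -2, a_2 = -5, a_3 = 3, a_4 = 65/12, a_5 = -51/20.

a_(n+2) = (-4n - 5) / ((n+1)(n+2)) * a_n; check: a_0 = 2, a_1 = -2, a_2 = -5, a_3 = 3, a_4 = 65/12, a_5 = -51/20


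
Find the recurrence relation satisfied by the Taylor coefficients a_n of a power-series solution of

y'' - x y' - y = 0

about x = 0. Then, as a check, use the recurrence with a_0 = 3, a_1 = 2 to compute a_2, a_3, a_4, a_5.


Substitute y = sum_n a_n x^n.
y''(x) has coefficient (n+2)(n+1) a_{n+2} at x^n;
-x y'(x) has coefficient -n a_n at x^n (shift);
-y(x) has coefficient -1 a_n at x^n.
Matching x^n: (n+2)(n+1) a_{n+2} + (-n - 1) a_n = 0.
Thus a_{n+2} = (n + 1) / ((n+1)(n+2)) * a_n.

Check with a_0 = 3, a_1 = 2 (apply the recurrence for n = 0, 1, 2, 3): a_0 = 3, a_1 = 2, a_2 = 3/2, a_3 = 2/3, a_4 = 3/8, a_5 = 2/15.

a_(n+2) = (n + 1) / ((n+1)(n+2)) * a_n; check: a_0 = 3, a_1 = 2, a_2 = 3/2, a_3 = 2/3, a_4 = 3/8, a_5 = 2/15


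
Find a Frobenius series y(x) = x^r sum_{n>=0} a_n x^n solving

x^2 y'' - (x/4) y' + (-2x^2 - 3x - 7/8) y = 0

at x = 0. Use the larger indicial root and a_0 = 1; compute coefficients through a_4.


Write in Frobenius form y'' + (p(x)/x) y' + (q(x)/x^2) y = 0:
  p(x) = -1/4,  q(x) = -2x^2 - 3x - 7/8.
Indicial equation: r(r-1) + (-1/4) r + (-7/8) = 0 -> roots r_1 = 7/4, r_2 = -1/2.
Take r = r_1 = 7/4. Let y(x) = x^r sum_{n>=0} a_n x^n with a_0 = 1.
Substitute y = x^r sum a_n x^n and match x^{r+n}. The recurrence is
  D(n) a_n - 3 a_{n-1} - 2 a_{n-2} = 0,  where D(n) = (r+n)(r+n-1) + (-1/4)(r+n) + (-7/8).
  a_n = [3 a_{n-1} + 2 a_{n-2}] / D(n).
Since the indicial polynomial factors as (r - r_1)(r - r_2), D(n) = (r_1 + n - r_1)(r_1 + n - r_2) = n(n + 9/4).
Evaluating step by step (a_0 = 1):
  n = 1: D(1) = 1(1 + 9/4) = 13/4; numerator = 3(1) = 3; a_1 = (3)/(13/4) = 12/13
  n = 2: D(2) = 2(2 + 9/4) = 17/2; numerator = 3(12/13) + 2(1) = 62/13; a_2 = (62/13)/(17/2) = 124/221
  n = 3: D(3) = 3(3 + 9/4) = 63/4; numerator = 3(124/221) + 2(12/13) = 60/17; a_3 = (60/17)/(63/4) = 80/357
  n = 4: D(4) = 4(4 + 9/4) = 25; numerator = 3(80/357) + 2(124/221) = 2776/1547; a_4 = (2776/1547)/(25) = 2776/38675

r = 7/4; a_0 = 1; a_1 = 12/13; a_2 = 124/221; a_3 = 80/357; a_4 = 2776/38675


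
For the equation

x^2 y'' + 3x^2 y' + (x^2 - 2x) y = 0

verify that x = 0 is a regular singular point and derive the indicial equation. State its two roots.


Divide by x^2 to reach normal form y'' + P_1(x) y' + P_2(x) y = 0 with P_1(x) = 3 and P_2(x) = 1 - 2/x.
x = 0 is a singular point because the y-coefficient 1 - 2/x has a pole at x = 0.
It is a regular singular point because x P_1(x) = p(x) = 3x and x^2 P_2(x) = q(x) = x^2 - 2x are polynomials, hence analytic at x = 0.
p(0) = 0,  q(0) = 0.
Indicial equation: r(r-1) + p(0) r + q(0) = 0, i.e. r^2 + (p(0) - 1) r + q(0) = 0, i.e. r^2 - 1 r = 0.
Discriminant: (-1)^2 - 4(0) = 1, so r = (1 ± 1)/2.
Solving: r_1 = 1, r_2 = 0.

indicial: r^2 - 1 r = 0; roots r_1 = 1, r_2 = 0


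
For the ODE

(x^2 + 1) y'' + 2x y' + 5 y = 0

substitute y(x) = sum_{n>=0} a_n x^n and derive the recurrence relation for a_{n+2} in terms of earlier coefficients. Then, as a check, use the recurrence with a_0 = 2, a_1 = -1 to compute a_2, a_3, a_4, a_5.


Substitute y = sum_n a_n x^n.
(1 + 1 x^2) y'' contributes (n+2)(n+1) a_{n+2} + n(n-1) a_n at x^n.
2 x y'(x) contributes 2 n a_n at x^n.
5 y(x) contributes 5 a_n at x^n.
Matching x^n: (n+2)(n+1) a_{n+2} + (n(n-1) + 2 n + 5) a_n = 0.
Thus a_{n+2} = (-n(n-1) - 2 n - 5) / ((n+1)(n+2)) * a_n.

Check with a_0 = 2, a_1 = -1 (apply the recurrence for n = 0, 1, 2, 3): a_0 = 2, a_1 = -1, a_2 = -5, a_3 = 7/6, a_4 = 55/12, a_5 = -119/120.

a_(n+2) = (-n(n-1) - 2 n - 5) / ((n+1)(n+2)) * a_n; check: a_0 = 2, a_1 = -1, a_2 = -5, a_3 = 7/6, a_4 = 55/12, a_5 = -119/120


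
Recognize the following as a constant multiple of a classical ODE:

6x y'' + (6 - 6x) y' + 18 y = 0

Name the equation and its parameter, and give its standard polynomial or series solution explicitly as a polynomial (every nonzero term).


All three coefficients share the factor 6; dividing through by 6 gives  x y'' + (1 - x) y' + 3 y = 0.
This matches the Laguerre equation x y'' + (1 - x) y' + n y = 0 with n = 3; the polynomial solution is L_3(x).
With y = sum_k a_k x^k, matching x^k gives (k+1)k a_{k+1} + (k+1) a_{k+1} - k a_k + n a_k = 0, i.e. (k+1)^2 a_{k+1} = (k - n) a_k = (k - 3) a_k. The right side vanishes at k = 3, so the series terminates at degree 3.
Standard normalization L_n(0) = 1 gives a_0 = 1. Work upward with a_{k+1} = (k - 3) a_k / (k+1)^2:
  a_1 = (0 - 3)(1) / 1^2 = -3/1 = -3
  a_2 = (1 - 3)(-3) / 2^2 = 6/4 = 3/2
  a_3 = (2 - 3)(3/2) / 3^2 = (-3/2)/9 = -1/6
Hence L_3(x) = -x^3/6 + 3 x^2/2 - 3 x + 1.

L_3(x); series = -x^3/6 + 3 x^2/2 - 3 x + 1


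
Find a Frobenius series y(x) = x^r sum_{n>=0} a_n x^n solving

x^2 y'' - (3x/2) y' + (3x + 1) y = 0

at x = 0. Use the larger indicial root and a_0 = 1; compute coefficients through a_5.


Write in Frobenius form y'' + (p(x)/x) y' + (q(x)/x^2) y = 0:
  p(x) = -3/2,  q(x) = 3x + 1.
Indicial equation: r(r-1) + (-3/2) r + (1) = 0 -> roots r_1 = 2, r_2 = 1/2.
Take r = r_1 = 2. Let y(x) = x^r sum_{n>=0} a_n x^n with a_0 = 1.
Substitute y = x^r sum a_n x^n and match x^{r+n}. The recurrence is
  D(n) a_n + 3 a_{n-1} = 0,  where D(n) = (r+n)(r+n-1) + (-3/2)(r+n) + (1).
  a_n = -3 / D(n) * a_{n-1}.
Since the indicial polynomial factors as (r - r_1)(r - r_2), D(n) = (r_1 + n - r_1)(r_1 + n - r_2) = n(n + 3/2).
Evaluating step by step (a_0 = 1):
  n = 1: D(1) = 1(1 + 3/2) = 5/2; numerator = -3(1) = -3; a_1 = (-3)/(5/2) = -6/5
  n = 2: D(2) = 2(2 + 3/2) = 7; numerator = -3(-6/5) = 18/5; a_2 = (18/5)/(7) = 18/35
  n = 3: D(3) = 3(3 + 3/2) = 27/2; numerator = -3(18/35) = -54/35; a_3 = (-54/35)/(27/2) = -4/35
  n = 4: D(4) = 4(4 + 3/2) = 22; numerator = -3(-4/35) = 12/35; a_4 = (12/35)/(22) = 6/385
  n = 5: D(5) = 5(5 + 3/2) = 65/2; numerator = -3(6/385) = -18/385; a_5 = (-18/385)/(65/2) = -36/25025

r = 2; a_0 = 1; a_1 = -6/5; a_2 = 18/35; a_3 = -4/35; a_4 = 6/385; a_5 = -36/25025


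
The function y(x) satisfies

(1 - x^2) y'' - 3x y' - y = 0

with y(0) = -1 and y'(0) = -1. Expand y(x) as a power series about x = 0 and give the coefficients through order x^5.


Ansatz: y(x) = sum_{n>=0} a_n x^n, so y'(x) = sum_{n>=1} n a_n x^(n-1) and y''(x) = sum_{n>=2} n(n-1) a_n x^(n-2).
Substitute into P(x) y'' + Q(x) y' + R(x) y = 0 with P(x) = 1 - x^2, Q(x) = -3x, R(x) = -1, and match powers of x.
Initial conditions: a_0 = -1, a_1 = -1.
Setting the coefficient of each power of x to zero and solving order by order (substituting the coefficients already found):
  x^0: 2 a_2 - a_0 = 0  ->  2 a_2 = a_0 = -1  ->  a_2 = -1/2
  x^1: 6 a_3 - 4 a_1 = 0  ->  6 a_3 = 4 a_1 = -4  ->  a_3 = -2/3
  x^2: 12 a_4 - 9 a_2 = 0  ->  12 a_4 = 9 a_2 = -9/2  ->  a_4 = -3/8
  x^3: 20 a_5 - 16 a_3 = 0  ->  20 a_5 = 16 a_3 = -32/3  ->  a_5 = -8/15
Truncated series: y(x) = -1 - x - (1/2) x^2 - (2/3) x^3 - (3/8) x^4 - (8/15) x^5 + O(x^6).

a_0 = -1; a_1 = -1; a_2 = -1/2; a_3 = -2/3; a_4 = -3/8; a_5 = -8/15


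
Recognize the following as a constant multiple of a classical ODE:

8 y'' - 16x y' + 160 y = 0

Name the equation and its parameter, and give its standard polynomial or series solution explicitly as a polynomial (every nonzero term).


All three coefficients share the factor 8; dividing through by 8 gives  y'' - 2x y' + 20 y = 0.
This matches the Hermite equation y'' - 2x y' + 2n y = 0 with 2n = 20, so n = 10; the polynomial solution is H_10(x).
With y = sum_k a_k x^k, matching x^k gives (k+2)(k+1) a_{k+2} = 2(k - n) a_k = 2(k - 10) a_k. The right side vanishes at k = 10, so the series with the parity of 10 terminates at degree 10.
Standard normalization: leading coefficient of H_n is 2^n, so a_10 = 2^10 = 1024. Work downward with a_k = (k+1)(k+2) a_{k+2} / (2(k - n)):
  a_8 = (9)(10)(1024) / (2(8 - 10)) = 92160/(-4) = -23040
  a_6 = (7)(8)(-23040) / (2(6 - 10)) = -1290240/(-8) = 161280
  a_4 = (5)(6)(161280) / (2(4 - 10)) = 4838400/(-12) = -403200
  a_2 = (3)(4)(-403200) / (2(2 - 10)) = -4838400/(-16) = 302400
  a_0 = (1)(2)(302400) / (2(0 - 10)) = 604800/(-20) = -30240
Hence H_10(x) = 1024 x^10 - 23040 x^8 + 161280 x^6 - 403200 x^4 + 302400 x^2 - 30240.

H_10(x); series = 1024 x^10 - 23040 x^8 + 161280 x^6 - 403200 x^4 + 302400 x^2 - 30240


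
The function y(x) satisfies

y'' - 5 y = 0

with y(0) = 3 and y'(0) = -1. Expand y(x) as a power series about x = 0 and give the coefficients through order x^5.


Ansatz: y(x) = sum_{n>=0} a_n x^n, so y'(x) = sum_{n>=1} n a_n x^(n-1) and y''(x) = sum_{n>=2} n(n-1) a_n x^(n-2).
Substitute into P(x) y'' + Q(x) y' + R(x) y = 0 with P(x) = 1, Q(x) = 0, R(x) = -5, and match powers of x.
Initial conditions: a_0 = 3, a_1 = -1.
Setting the coefficient of each power of x to zero and solving order by order (substituting the coefficients already found):
  x^0: 2 a_2 - 5 a_0 = 0  ->  2 a_2 = 5 a_0 = 15  ->  a_2 = 15/2
  x^1: 6 a_3 - 5 a_1 = 0  ->  6 a_3 = 5 a_1 = -5  ->  a_3 = -5/6
  x^2: 12 a_4 - 5 a_2 = 0  ->  12 a_4 = 5 a_2 = 75/2  ->  a_4 = 25/8
  x^3: 20 a_5 - 5 a_3 = 0  ->  20 a_5 = 5 a_3 = -25/6  ->  a_5 = -5/24
Truncated series: y(x) = 3 - x + (15/2) x^2 - (5/6) x^3 + (25/8) x^4 - (5/24) x^5 + O(x^6).

a_0 = 3; a_1 = -1; a_2 = 15/2; a_3 = -5/6; a_4 = 25/8; a_5 = -5/24


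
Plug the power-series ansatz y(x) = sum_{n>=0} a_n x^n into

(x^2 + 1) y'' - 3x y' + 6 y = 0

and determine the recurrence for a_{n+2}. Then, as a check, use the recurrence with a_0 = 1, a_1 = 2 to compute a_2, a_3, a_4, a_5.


Substitute y = sum_n a_n x^n.
(1 + 1 x^2) y'' contributes (n+2)(n+1) a_{n+2} + n(n-1) a_n at x^n.
-3 x y'(x) contributes -3 n a_n at x^n.
6 y(x) contributes 6 a_n at x^n.
Matching x^n: (n+2)(n+1) a_{n+2} + (n(n-1) - 3 n + 6) a_n = 0.
Thus a_{n+2} = (-n(n-1) + 3 n - 6) / ((n+1)(n+2)) * a_n.

Check with a_0 = 1, a_1 = 2 (apply the recurrence for n = 0, 1, 2, 3): a_0 = 1, a_1 = 2, a_2 = -3, a_3 = -1, a_4 = 1/2, a_5 = 3/20.

a_(n+2) = (-n(n-1) + 3 n - 6) / ((n+1)(n+2)) * a_n; check: a_0 = 1, a_1 = 2, a_2 = -3, a_3 = -1, a_4 = 1/2, a_5 = 3/20


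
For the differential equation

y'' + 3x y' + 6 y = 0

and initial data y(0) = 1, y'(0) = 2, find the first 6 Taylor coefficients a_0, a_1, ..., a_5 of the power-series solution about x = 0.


Ansatz: y(x) = sum_{n>=0} a_n x^n, so y'(x) = sum_{n>=1} n a_n x^(n-1) and y''(x) = sum_{n>=2} n(n-1) a_n x^(n-2).
Substitute into P(x) y'' + Q(x) y' + R(x) y = 0 with P(x) = 1, Q(x) = 3x, R(x) = 6, and match powers of x.
Initial conditions: a_0 = 1, a_1 = 2.
Setting the coefficient of each power of x to zero and solving order by order (substituting the coefficients already found):
  x^0: 2 a_2 + 6 a_0 = 0  ->  2 a_2 = -6 a_0 = -6  ->  a_2 = -3
  x^1: 6 a_3 + 9 a_1 = 0  ->  6 a_3 = -9 a_1 = -18  ->  a_3 = -3
  x^2: 12 a_4 + 12 a_2 = 0  ->  12 a_4 = -12 a_2 = 36  ->  a_4 = 3
  x^3: 20 a_5 + 15 a_3 = 0  ->  20 a_5 = -15 a_3 = 45  ->  a_5 = 9/4
Truncated series: y(x) = 1 + 2 x - 3 x^2 - 3 x^3 + 3 x^4 + (9/4) x^5 + O(x^6).

a_0 = 1; a_1 = 2; a_2 = -3; a_3 = -3; a_4 = 3; a_5 = 9/4


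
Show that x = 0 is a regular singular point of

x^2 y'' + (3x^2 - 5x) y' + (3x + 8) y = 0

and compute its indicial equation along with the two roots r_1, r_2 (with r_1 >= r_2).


Divide by x^2 to reach normal form y'' + P_1(x) y' + P_2(x) y = 0 with P_1(x) = 3 - 5/x and P_2(x) = 3/x + 8/x^2.
x = 0 is a singular point because the y'-coefficient 3 - 5/x has a pole at x = 0 and the y-coefficient 3/x + 8/x^2 has a pole at x = 0.
It is a regular singular point because x P_1(x) = p(x) = 3x - 5 and x^2 P_2(x) = q(x) = 3x + 8 are polynomials, hence analytic at x = 0.
p(0) = -5,  q(0) = 8.
Indicial equation: r(r-1) + p(0) r + q(0) = 0, i.e. r^2 + (p(0) - 1) r + q(0) = 0, i.e. r^2 - 6 r + 8 = 0.
Discriminant: (-6)^2 - 4(8) = 4, so r = (6 ± 2)/2.
Solving: r_1 = 4, r_2 = 2.

indicial: r^2 - 6 r + 8 = 0; roots r_1 = 4, r_2 = 2


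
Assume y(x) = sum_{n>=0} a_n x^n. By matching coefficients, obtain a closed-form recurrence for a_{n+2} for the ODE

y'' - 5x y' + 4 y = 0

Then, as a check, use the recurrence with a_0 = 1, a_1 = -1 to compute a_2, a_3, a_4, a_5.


Substitute y = sum_n a_n x^n.
y''(x) has coefficient (n+2)(n+1) a_{n+2} at x^n;
-5 x y'(x) has coefficient -5 n a_n at x^n (shift);
4 y(x) has coefficient 4 a_n at x^n.
Matching x^n: (n+2)(n+1) a_{n+2} + (-5n + 4) a_n = 0.
Thus a_{n+2} = (5n - 4) / ((n+1)(n+2)) * a_n.

Check with a_0 = 1, a_1 = -1 (apply the recurrence for n = 0, 1, 2, 3): a_0 = 1, a_1 = -1, a_2 = -2, a_3 = -1/6, a_4 = -1, a_5 = -11/120.

a_(n+2) = (5n - 4) / ((n+1)(n+2)) * a_n; check: a_0 = 1, a_1 = -1, a_2 = -2, a_3 = -1/6, a_4 = -1, a_5 = -11/120


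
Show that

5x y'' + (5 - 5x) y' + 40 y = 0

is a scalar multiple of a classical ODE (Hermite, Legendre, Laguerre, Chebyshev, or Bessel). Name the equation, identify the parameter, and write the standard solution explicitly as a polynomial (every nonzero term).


All three coefficients share the factor 5; dividing through by 5 gives  x y'' + (1 - x) y' + 8 y = 0.
This matches the Laguerre equation x y'' + (1 - x) y' + n y = 0 with n = 8; the polynomial solution is L_8(x).
With y = sum_k a_k x^k, matching x^k gives (k+1)k a_{k+1} + (k+1) a_{k+1} - k a_k + n a_k = 0, i.e. (k+1)^2 a_{k+1} = (k - n) a_k = (k - 8) a_k. The right side vanishes at k = 8, so the series terminates at degree 8.
Standard normalization L_n(0) = 1 gives a_0 = 1. Work upward with a_{k+1} = (k - 8) a_k / (k+1)^2:
  a_1 = (0 - 8)(1) / 1^2 = -8/1 = -8
  a_2 = (1 - 8)(-8) / 2^2 = 56/4 = 14
  a_3 = (2 - 8)(14) / 3^2 = -84/9 = -28/3
  a_4 = (3 - 8)(-28/3) / 4^2 = (140/3)/16 = 35/12
  a_5 = (4 - 8)(35/12) / 5^2 = (-35/3)/25 = -7/15
  a_6 = (5 - 8)(-7/15) / 6^2 = (7/5)/36 = 7/180
  a_7 = (6 - 8)(7/180) / 7^2 = (-7/90)/49 = -1/630
  a_8 = (7 - 8)(-1/630) / 8^2 = (1/630)/64 = 1/40320
Hence L_8(x) = x^8/40320 - x^7/630 + 7 x^6/180 - 7 x^5/15 + 35 x^4/12 - 28 x^3/3 + 14 x^2 - 8 x + 1.

L_8(x); series = x^8/40320 - x^7/630 + 7 x^6/180 - 7 x^5/15 + 35 x^4/12 - 28 x^3/3 + 14 x^2 - 8 x + 1


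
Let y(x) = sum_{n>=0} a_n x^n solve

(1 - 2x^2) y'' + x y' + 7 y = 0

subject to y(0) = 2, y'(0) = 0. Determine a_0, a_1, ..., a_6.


Ansatz: y(x) = sum_{n>=0} a_n x^n, so y'(x) = sum_{n>=1} n a_n x^(n-1) and y''(x) = sum_{n>=2} n(n-1) a_n x^(n-2).
Substitute into P(x) y'' + Q(x) y' + R(x) y = 0 with P(x) = 1 - 2x^2, Q(x) = x, R(x) = 7, and match powers of x.
Initial conditions: a_0 = 2, a_1 = 0.
Setting the coefficient of each power of x to zero and solving order by order (substituting the coefficients already found):
  x^0: 2 a_2 + 7 a_0 = 0  ->  2 a_2 = -7 a_0 = -14  ->  a_2 = -7
  x^1: 6 a_3 + 8 a_1 = 0  ->  6 a_3 = -8 a_1 = 0  ->  a_3 = 0
  x^2: 12 a_4 + 5 a_2 = 0  ->  12 a_4 = -5 a_2 = 35  ->  a_4 = 35/12
  x^3: 20 a_5 - 2 a_3 = 0  ->  20 a_5 = 2 a_3 = 0  ->  a_5 = 0
  x^4: 30 a_6 - 13 a_4 = 0  ->  30 a_6 = 13 a_4 = 455/12  ->  a_6 = 91/72
Truncated series: y(x) = 2 - 7 x^2 + (35/12) x^4 + (91/72) x^6 + O(x^7).

a_0 = 2; a_1 = 0; a_2 = -7; a_3 = 0; a_4 = 35/12; a_5 = 0; a_6 = 91/72


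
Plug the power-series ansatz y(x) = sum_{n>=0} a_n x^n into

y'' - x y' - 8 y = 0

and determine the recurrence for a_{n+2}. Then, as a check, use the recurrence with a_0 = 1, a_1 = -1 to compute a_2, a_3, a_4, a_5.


Substitute y = sum_n a_n x^n.
y''(x) has coefficient (n+2)(n+1) a_{n+2} at x^n;
-x y'(x) has coefficient -n a_n at x^n (shift);
-8 y(x) has coefficient -8 a_n at x^n.
Matching x^n: (n+2)(n+1) a_{n+2} + (-n - 8) a_n = 0.
Thus a_{n+2} = (n + 8) / ((n+1)(n+2)) * a_n.

Check with a_0 = 1, a_1 = -1 (apply the recurrence for n = 0, 1, 2, 3): a_0 = 1, a_1 = -1, a_2 = 4, a_3 = -3/2, a_4 = 10/3, a_5 = -33/40.

a_(n+2) = (n + 8) / ((n+1)(n+2)) * a_n; check: a_0 = 1, a_1 = -1, a_2 = 4, a_3 = -3/2, a_4 = 10/3, a_5 = -33/40


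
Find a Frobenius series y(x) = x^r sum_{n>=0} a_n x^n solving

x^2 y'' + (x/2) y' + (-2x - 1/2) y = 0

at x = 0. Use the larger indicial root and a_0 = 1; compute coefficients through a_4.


Write in Frobenius form y'' + (p(x)/x) y' + (q(x)/x^2) y = 0:
  p(x) = 1/2,  q(x) = -2x - 1/2.
Indicial equation: r(r-1) + (1/2) r + (-1/2) = 0 -> roots r_1 = 1, r_2 = -1/2.
Take r = r_1 = 1. Let y(x) = x^r sum_{n>=0} a_n x^n with a_0 = 1.
Substitute y = x^r sum a_n x^n and match x^{r+n}. The recurrence is
  D(n) a_n - 2 a_{n-1} = 0,  where D(n) = (r+n)(r+n-1) + (1/2)(r+n) + (-1/2).
  a_n = 2 / D(n) * a_{n-1}.
Since the indicial polynomial factors as (r - r_1)(r - r_2), D(n) = (r_1 + n - r_1)(r_1 + n - r_2) = n(n + 3/2).
Evaluating step by step (a_0 = 1):
  n = 1: D(1) = 1(1 + 3/2) = 5/2; numerator = 2(1) = 2; a_1 = (2)/(5/2) = 4/5
  n = 2: D(2) = 2(2 + 3/2) = 7; numerator = 2(4/5) = 8/5; a_2 = (8/5)/(7) = 8/35
  n = 3: D(3) = 3(3 + 3/2) = 27/2; numerator = 2(8/35) = 16/35; a_3 = (16/35)/(27/2) = 32/945
  n = 4: D(4) = 4(4 + 3/2) = 22; numerator = 2(32/945) = 64/945; a_4 = (64/945)/(22) = 32/10395

r = 1; a_0 = 1; a_1 = 4/5; a_2 = 8/35; a_3 = 32/945; a_4 = 32/10395


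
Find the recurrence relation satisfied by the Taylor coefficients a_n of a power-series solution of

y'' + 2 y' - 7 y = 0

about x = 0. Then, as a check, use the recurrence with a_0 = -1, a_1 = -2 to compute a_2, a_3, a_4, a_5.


Substitute y = sum_n a_n x^n.
y''(x) has coefficient (n+2)(n+1) a_{n+2} at x^n;
2 y'(x) has coefficient 2 (n+1) a_{n+1} at x^n;
-7 y(x) has coefficient -7 a_n at x^n.
Matching x^n: (n+2)(n+1) a_{n+2} + 2 (n+1) a_{n+1} - 7 a_n = 0.
Thus a_{n+2} = [-2 (n+1) a_{n+1} + 7 a_n] / ((n+1)(n+2)).

Check with a_0 = -1, a_1 = -2 (apply the recurrence for n = 0, 1, 2, 3): a_0 = -1, a_1 = -2, a_2 = -3/2, a_3 = -4/3, a_4 = -5/24, a_5 = -23/60.

a_(n+2) = [-2 (n+1) a_(n+1) + 7 a_n] / ((n+1)(n+2)); check: a_0 = -1, a_1 = -2, a_2 = -3/2, a_3 = -4/3, a_4 = -5/24, a_5 = -23/60


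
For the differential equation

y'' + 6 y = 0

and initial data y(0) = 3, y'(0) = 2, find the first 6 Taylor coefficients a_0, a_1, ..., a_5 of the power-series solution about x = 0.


Ansatz: y(x) = sum_{n>=0} a_n x^n, so y'(x) = sum_{n>=1} n a_n x^(n-1) and y''(x) = sum_{n>=2} n(n-1) a_n x^(n-2).
Substitute into P(x) y'' + Q(x) y' + R(x) y = 0 with P(x) = 1, Q(x) = 0, R(x) = 6, and match powers of x.
Initial conditions: a_0 = 3, a_1 = 2.
Setting the coefficient of each power of x to zero and solving order by order (substituting the coefficients already found):
  x^0: 2 a_2 + 6 a_0 = 0  ->  2 a_2 = -6 a_0 = -18  ->  a_2 = -9
  x^1: 6 a_3 + 6 a_1 = 0  ->  6 a_3 = -6 a_1 = -12  ->  a_3 = -2
  x^2: 12 a_4 + 6 a_2 = 0  ->  12 a_4 = -6 a_2 = 54  ->  a_4 = 9/2
  x^3: 20 a_5 + 6 a_3 = 0  ->  20 a_5 = -6 a_3 = 12  ->  a_5 = 3/5
Truncated series: y(x) = 3 + 2 x - 9 x^2 - 2 x^3 + (9/2) x^4 + (3/5) x^5 + O(x^6).

a_0 = 3; a_1 = 2; a_2 = -9; a_3 = -2; a_4 = 9/2; a_5 = 3/5


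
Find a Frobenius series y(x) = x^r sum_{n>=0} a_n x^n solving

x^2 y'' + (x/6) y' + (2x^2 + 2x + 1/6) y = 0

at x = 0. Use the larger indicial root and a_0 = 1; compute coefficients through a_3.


Write in Frobenius form y'' + (p(x)/x) y' + (q(x)/x^2) y = 0:
  p(x) = 1/6,  q(x) = 2x^2 + 2x + 1/6.
Indicial equation: r(r-1) + (1/6) r + (1/6) = 0 -> roots r_1 = 1/2, r_2 = 1/3.
Take r = r_1 = 1/2. Let y(x) = x^r sum_{n>=0} a_n x^n with a_0 = 1.
Substitute y = x^r sum a_n x^n and match x^{r+n}. The recurrence is
  D(n) a_n + 2 a_{n-1} + 2 a_{n-2} = 0,  where D(n) = (r+n)(r+n-1) + (1/6)(r+n) + (1/6).
  a_n = [-2 a_{n-1} - 2 a_{n-2}] / D(n).
Since the indicial polynomial factors as (r - r_1)(r - r_2), D(n) = (r_1 + n - r_1)(r_1 + n - r_2) = n(n + 1/6).
Evaluating step by step (a_0 = 1):
  n = 1: D(1) = 1(1 + 1/6) = 7/6; numerator = -2(1) = -2; a_1 = (-2)/(7/6) = -12/7
  n = 2: D(2) = 2(2 + 1/6) = 13/3; numerator = -2(-12/7) - 2(1) = 10/7; a_2 = (10/7)/(13/3) = 30/91
  n = 3: D(3) = 3(3 + 1/6) = 19/2; numerator = -2(30/91) - 2(-12/7) = 36/13; a_3 = (36/13)/(19/2) = 72/247

r = 1/2; a_0 = 1; a_1 = -12/7; a_2 = 30/91; a_3 = 72/247


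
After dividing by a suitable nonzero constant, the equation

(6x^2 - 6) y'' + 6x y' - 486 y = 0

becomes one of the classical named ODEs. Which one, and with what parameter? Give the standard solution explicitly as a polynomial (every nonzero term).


All three coefficients share the factor -6; dividing through by -6 gives  (1 - x^2) y'' - x y' + 81 y = 0.
This matches the Chebyshev equation (1 - x^2) y'' - x y' + n^2 y = 0 (note the -x y' term, not -2x y') with n^2 = 81, so n = 9; the polynomial solution is T_9(x).
With y = sum_k a_k x^k, matching x^k gives (k+2)(k+1) a_{k+2} = (k^2 - n^2) a_k = (k - 9)(k + 9) a_k. The right side vanishes at k = 9, so the series with the parity of 9 terminates at degree 9.
Standard normalization: leading coefficient of T_n is 2^(n-1), so a_9 = 2^8 = 256. Work downward with a_k = (k+1)(k+2) a_{k+2} / ((k - 9)(k + 9)):
  a_7 = (8)(9)(256) / ((7 - 9)(7 + 9)) = 18432/(-32) = -576
  a_5 = (6)(7)(-576) / ((5 - 9)(5 + 9)) = -24192/(-56) = 432
  a_3 = (4)(5)(432) / ((3 - 9)(3 + 9)) = 8640/(-72) = -120
  a_1 = (2)(3)(-120) / ((1 - 9)(1 + 9)) = -720/(-80) = 9
Hence T_9(x) = 256 x^9 - 576 x^7 + 432 x^5 - 120 x^3 + 9 x.

T_9(x); series = 256 x^9 - 576 x^7 + 432 x^5 - 120 x^3 + 9 x


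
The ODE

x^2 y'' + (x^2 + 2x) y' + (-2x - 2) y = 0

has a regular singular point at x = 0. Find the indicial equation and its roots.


Divide by x^2 to reach normal form y'' + P_1(x) y' + P_2(x) y = 0 with P_1(x) = 1 + 2/x and P_2(x) = -2/x - 2/x^2.
x = 0 is a singular point because the y'-coefficient 1 + 2/x has a pole at x = 0 and the y-coefficient -2/x - 2/x^2 has a pole at x = 0.
It is a regular singular point because x P_1(x) = p(x) = x + 2 and x^2 P_2(x) = q(x) = -2x - 2 are polynomials, hence analytic at x = 0.
p(0) = 2,  q(0) = -2.
Indicial equation: r(r-1) + p(0) r + q(0) = 0, i.e. r^2 + (p(0) - 1) r + q(0) = 0, i.e. r^2 + 1 r - 2 = 0.
Discriminant: (1)^2 - 4(-2) = 9, so r = (-1 ± 3)/2.
Solving: r_1 = 1, r_2 = -2.

indicial: r^2 + 1 r - 2 = 0; roots r_1 = 1, r_2 = -2


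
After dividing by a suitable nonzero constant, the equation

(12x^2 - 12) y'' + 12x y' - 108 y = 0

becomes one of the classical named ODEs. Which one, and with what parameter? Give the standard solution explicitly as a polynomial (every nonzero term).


All three coefficients share the factor -12; dividing through by -12 gives  (1 - x^2) y'' - x y' + 9 y = 0.
This matches the Chebyshev equation (1 - x^2) y'' - x y' + n^2 y = 0 (note the -x y' term, not -2x y') with n^2 = 9, so n = 3; the polynomial solution is T_3(x).
With y = sum_k a_k x^k, matching x^k gives (k+2)(k+1) a_{k+2} = (k^2 - n^2) a_k = (k - 3)(k + 3) a_k. The right side vanishes at k = 3, so the series with the parity of 3 terminates at degree 3.
Standard normalization: leading coefficient of T_n is 2^(n-1), so a_3 = 2^2 = 4. Work downward with a_k = (k+1)(k+2) a_{k+2} / ((k - 3)(k + 3)):
  a_1 = (2)(3)(4) / ((1 - 3)(1 + 3)) = 24/(-8) = -3
Hence T_3(x) = 4 x^3 - 3 x.

T_3(x); series = 4 x^3 - 3 x


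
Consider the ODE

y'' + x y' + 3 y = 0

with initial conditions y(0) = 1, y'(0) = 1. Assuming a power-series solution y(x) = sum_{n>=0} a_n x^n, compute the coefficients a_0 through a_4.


Ansatz: y(x) = sum_{n>=0} a_n x^n, so y'(x) = sum_{n>=1} n a_n x^(n-1) and y''(x) = sum_{n>=2} n(n-1) a_n x^(n-2).
Substitute into P(x) y'' + Q(x) y' + R(x) y = 0 with P(x) = 1, Q(x) = x, R(x) = 3, and match powers of x.
Initial conditions: a_0 = 1, a_1 = 1.
Setting the coefficient of each power of x to zero and solving order by order (substituting the coefficients already found):
  x^0: 2 a_2 + 3 a_0 = 0  ->  2 a_2 = -3 a_0 = -3  ->  a_2 = -3/2
  x^1: 6 a_3 + 4 a_1 = 0  ->  6 a_3 = -4 a_1 = -4  ->  a_3 = -2/3
  x^2: 12 a_4 + 5 a_2 = 0  ->  12 a_4 = -5 a_2 = 15/2  ->  a_4 = 5/8
Truncated series: y(x) = 1 + x - (3/2) x^2 - (2/3) x^3 + (5/8) x^4 + O(x^5).

a_0 = 1; a_1 = 1; a_2 = -3/2; a_3 = -2/3; a_4 = 5/8


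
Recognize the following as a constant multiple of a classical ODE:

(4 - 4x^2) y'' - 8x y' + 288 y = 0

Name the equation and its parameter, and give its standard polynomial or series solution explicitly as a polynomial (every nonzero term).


All three coefficients share the factor 4; dividing through by 4 gives  (1 - x^2) y'' - 2x y' + 72 y = 0.
This matches the Legendre equation (1 - x^2) y'' - 2x y' + n(n+1) y = 0 (note the -2x y' term) with n(n+1) = 72, so n = 8; the polynomial solution is P_8(x).
With y = sum_k a_k x^k, matching x^k gives (k+2)(k+1) a_{k+2} = [k(k+1) - n(n+1)] a_k = (k - 8)(k + 9) a_k. The right side vanishes at k = 8, so the series with the parity of 8 terminates at degree 8.
Standard normalization (P_n(1) = 1): leading coefficient (2n)!/(2^n (n!)^2) = 20922789888000/(256*1625702400) = 6435/128, so a_8 = 6435/128. Work downward with a_k = (k+1)(k+2) a_{k+2} / ((k - 8)(k + 9)):
  a_6 = (7)(8)(6435/128) / ((6 - 8)(6 + 9)) = (45045/16)/(-30) = -3003/32
  a_4 = (5)(6)(-3003/32) / ((4 - 8)(4 + 9)) = (-45045/16)/(-52) = 3465/64
  a_2 = (3)(4)(3465/64) / ((2 - 8)(2 + 9)) = (10395/16)/(-66) = -315/32
  a_0 = (1)(2)(-315/32) / ((0 - 8)(0 + 9)) = (-315/16)/(-72) = 35/128
Hence P_8(x) = 6435 x^8/128 - 3003 x^6/32 + 3465 x^4/64 - 315 x^2/32 + 35/128.

P_8(x); series = 6435 x^8/128 - 3003 x^6/32 + 3465 x^4/64 - 315 x^2/32 + 35/128


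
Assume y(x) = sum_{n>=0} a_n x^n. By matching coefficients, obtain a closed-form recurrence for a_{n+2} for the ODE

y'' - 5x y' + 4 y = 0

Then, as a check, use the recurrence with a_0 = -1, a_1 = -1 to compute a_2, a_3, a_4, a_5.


Substitute y = sum_n a_n x^n.
y''(x) has coefficient (n+2)(n+1) a_{n+2} at x^n;
-5 x y'(x) has coefficient -5 n a_n at x^n (shift);
4 y(x) has coefficient 4 a_n at x^n.
Matching x^n: (n+2)(n+1) a_{n+2} + (-5n + 4) a_n = 0.
Thus a_{n+2} = (5n - 4) / ((n+1)(n+2)) * a_n.

Check with a_0 = -1, a_1 = -1 (apply the recurrence for n = 0, 1, 2, 3): a_0 = -1, a_1 = -1, a_2 = 2, a_3 = -1/6, a_4 = 1, a_5 = -11/120.

a_(n+2) = (5n - 4) / ((n+1)(n+2)) * a_n; check: a_0 = -1, a_1 = -1, a_2 = 2, a_3 = -1/6, a_4 = 1, a_5 = -11/120
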